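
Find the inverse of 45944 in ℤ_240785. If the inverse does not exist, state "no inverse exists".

53619

Apply the Euclidean algorithm to 240785 and 45944:
240785 = 5·45944 + 11065
45944 = 4·11065 + 1684
11065 = 6·1684 + 961
1684 = 1·961 + 723
961 = 1·723 + 238
723 = 3·238 + 9
238 = 26·9 + 4
9 = 2·4 + 1
4 = 4·1 + 0
Since gcd(45944, 240785) = 1, back-substitute to write 1 as a combination:
1 = 9 − 2·4
1 = −2·238 + 53·9
1 = 53·723 − 161·238
1 = −161·961 + 214·723
1 = 214·1684 − 375·961
1 = −375·11065 + 2464·1684
1 = 2464·45944 − 10231·11065
1 = −10231·240785 + 53619·45944
So 45944·53619 ≡ 1 (mod 240785).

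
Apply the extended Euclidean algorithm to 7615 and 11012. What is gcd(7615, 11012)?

Euclidean algorithm:
11012 = 1·7615 + 3397
7615 = 2·3397 + 821
3397 = 4·821 + 113
821 = 7·113 + 30
113 = 3·30 + 23
30 = 1·23 + 7
23 = 3·7 + 2
7 = 3·2 + 1
2 = 2·1 + 0
gcd(7615, 11012) = 1.
Express as a combination:
1 = 7 − 3·2
1 = −3·23 + 10·7
1 = 10·30 − 13·23
1 = −13·113 + 49·30
1 = 49·821 − 356·113
1 = −356·3397 + 1473·821
1 = 1473·7615 − 3302·3397
1 = −3302·11012 + 4775·7615
So 1 = (-3302)·11012 + (4775)·7615.

1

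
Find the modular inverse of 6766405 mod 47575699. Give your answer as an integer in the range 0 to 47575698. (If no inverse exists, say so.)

Extended Euclidean algorithm:
47575699 = 7*6766405 + 210864
6766405 = 32*210864 + 18757
210864 = 11*18757 + 4537
18757 = 4*4537 + 609
4537 = 7*609 + 274
609 = 2*274 + 61
274 = 4*61 + 30
61 = 2*30 + 1
30 = 30*1 + 0
Since gcd(6766405, 47575699) = 1, back-substitute to write 1 as a combination:
1 = 61 − 2·30
1 = −2·274 + 9·61
1 = 9·609 − 20·274
1 = −20·4537 + 149·609
1 = 149·18757 − 616·4537
1 = −616·210864 + 6925·18757
1 = 6925·6766405 − 222216·210864
1 = −222216·47575699 + 1562437·6766405
So 6766405·1562437 ≡ 1 (mod 47575699).

1562437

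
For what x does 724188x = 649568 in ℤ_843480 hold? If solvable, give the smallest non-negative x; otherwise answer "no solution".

no solution

gcd(724188, 843480):
843480 = 1·724188 + 119292
724188 = 6·119292 + 8436
119292 = 14·8436 + 1188
8436 = 7·1188 + 120
1188 = 9·120 + 108
120 = 1·108 + 12
108 = 9·12 + 0
gcd = 12, but 12 ∤ 649568, so the congruence has no solution.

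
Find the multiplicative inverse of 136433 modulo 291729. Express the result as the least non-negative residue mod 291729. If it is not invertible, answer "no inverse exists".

243971

Run Euclid on (291729, 136433):
291729 = 2*136433 + 18863
136433 = 7*18863 + 4392
18863 = 4*4392 + 1295
4392 = 3*1295 + 507
1295 = 2*507 + 281
507 = 1*281 + 226
281 = 1*226 + 55
226 = 4*55 + 6
55 = 9*6 + 1
6 = 6*1 + 0
Since gcd(136433, 291729) = 1, back-substitute to write 1 as a combination:
1 = 55 − 9·6
1 = −9·226 + 37·55
1 = 37·281 − 46·226
1 = −46·507 + 83·281
1 = 83·1295 − 212·507
1 = −212·4392 + 719·1295
1 = 719·18863 − 3088·4392
1 = −3088·136433 + 22335·18863
1 = 22335·291729 − 47758·136433
So 136433·(-47758) ≡ 1 (mod 291729), and -47758 ≡ 243971 (mod 291729).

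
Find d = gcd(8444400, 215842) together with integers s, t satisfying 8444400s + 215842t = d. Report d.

2

Repeated division:
8444400 = 39·215842 + 26562
215842 = 8·26562 + 3346
26562 = 7·3346 + 3140
3346 = 1·3140 + 206
3140 = 15·206 + 50
206 = 4·50 + 6
50 = 8·6 + 2
6 = 3·2 + 0
gcd(8444400, 215842) = 2.
Back-substituting:
2 = 50 − 8·6
2 = −8·206 + 33·50
2 = 33·3140 − 503·206
2 = −503·3346 + 536·3140
2 = 536·26562 − 4255·3346
2 = −4255·215842 + 34576·26562
2 = 34576·8444400 − 1352719·215842
So 2 = (34576)·8444400 + (-1352719)·215842.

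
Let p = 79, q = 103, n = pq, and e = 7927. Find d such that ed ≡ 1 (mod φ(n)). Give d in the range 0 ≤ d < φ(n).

φ(n) = (p−1)(q−1) = 78·102 = 7956.
Need d with 7927·d ≡ 1 (mod 7956). Apply the extended Euclidean algorithm:
7956 = 1*7927 + 29
7927 = 273*29 + 10
29 = 2*10 + 9
10 = 1*9 + 1
9 = 9*1 + 0
Back-substitute:
1 = 10 − 9
1 = −29 + 3·10
1 = 3·7927 − 820·29
1 = −820·7956 + 823·7927
So 7927·823 ≡ 1 (mod 7956), hence d = 823.

823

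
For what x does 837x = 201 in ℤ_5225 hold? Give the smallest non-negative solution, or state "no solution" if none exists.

1873

First find gcd(837, 5225):
5225 = 6*837 + 203
837 = 4*203 + 25
203 = 8*25 + 3
25 = 8*3 + 1
3 = 3*1 + 0
gcd = 1, so a unique solution mod 5225 exists.
Back-substitute for the Bézout coefficients:
1 = 25 − 8·3
1 = −8·203 + 65·25
1 = 65·837 − 268·203
1 = −268·5225 + 1673·837
So 837·(1673) ≡ 1 (mod 5225), giving 837⁻¹ ≡ 1673.
x ≡ 837⁻¹·201 ≡ 1673·201 ≡ 1873 (mod 5225).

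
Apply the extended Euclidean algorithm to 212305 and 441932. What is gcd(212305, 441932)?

1

Apply Euclid's algorithm to 441932 and 212305:
441932 = 2*212305 + 17322
212305 = 12*17322 + 4441
17322 = 3*4441 + 3999
4441 = 1*3999 + 442
3999 = 9*442 + 21
442 = 21*21 + 1
21 = 21*1 + 0
gcd(212305, 441932) = 1.
Working backward:
1 = 442 − 21·21
1 = −21·3999 + 190·442
1 = 190·4441 − 211·3999
1 = −211·17322 + 823·4441
1 = 823·212305 − 10087·17322
1 = −10087·441932 + 20997·212305
So 1 = (-10087)·441932 + (20997)·212305.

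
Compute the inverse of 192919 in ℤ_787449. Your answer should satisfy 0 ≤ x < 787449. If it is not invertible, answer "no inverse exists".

Apply the Euclidean algorithm to 787449 and 192919:
787449 = 4·192919 + 15773
192919 = 12·15773 + 3643
15773 = 4·3643 + 1201
3643 = 3·1201 + 40
1201 = 30·40 + 1
40 = 40·1 + 0
The gcd is 1. Working backward:
1 = 1201 − 30·40
1 = −30·3643 + 91·1201
1 = 91·15773 − 394·3643
1 = −394·192919 + 4819·15773
1 = 4819·787449 − 19670·192919
Hence 192919⁻¹ ≡ -19670 ≡ 767779 (mod 787449).

767779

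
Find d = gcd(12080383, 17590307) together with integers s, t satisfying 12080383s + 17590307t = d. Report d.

7

Apply Euclid's algorithm to 17590307 and 12080383:
17590307 = 1×12080383 + 5509924
12080383 = 2×5509924 + 1060535
5509924 = 5×1060535 + 207249
1060535 = 5×207249 + 24290
207249 = 8×24290 + 12929
24290 = 1×12929 + 11361
12929 = 1×11361 + 1568
11361 = 7×1568 + 385
1568 = 4×385 + 28
385 = 13×28 + 21
28 = 1×21 + 7
21 = 3×7 + 0
gcd(12080383, 17590307) = 7.
Back-substituting:
7 = 28 − 21
7 = −385 + 14·28
7 = 14·1568 − 57·385
7 = −57·11361 + 413·1568
7 = 413·12929 − 470·11361
7 = −470·24290 + 883·12929
7 = 883·207249 − 7534·24290
7 = −7534·1060535 + 38553·207249
7 = 38553·5509924 − 200299·1060535
7 = −200299·12080383 + 439151·5509924
7 = 439151·17590307 − 639450·12080383
So 7 = (439151)·17590307 + (-639450)·12080383.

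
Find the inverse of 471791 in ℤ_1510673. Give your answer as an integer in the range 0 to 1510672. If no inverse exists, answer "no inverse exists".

1147842

Extended Euclidean algorithm:
1510673 = 3*471791 + 95300
471791 = 4*95300 + 90591
95300 = 1*90591 + 4709
90591 = 19*4709 + 1120
4709 = 4*1120 + 229
1120 = 4*229 + 204
229 = 1*204 + 25
204 = 8*25 + 4
25 = 6*4 + 1
4 = 4*1 + 0
Since gcd(471791, 1510673) = 1, back-substitute to write 1 as a combination:
1 = 25 − 6·4
1 = −6·204 + 49·25
1 = 49·229 − 55·204
1 = −55·1120 + 269·229
1 = 269·4709 − 1131·1120
1 = −1131·90591 + 21758·4709
1 = 21758·95300 − 22889·90591
1 = −22889·471791 + 113314·95300
1 = 113314·1510673 − 362831·471791
So 471791·(-362831) ≡ 1 (mod 1510673), and -362831 ≡ 1147842 (mod 1510673).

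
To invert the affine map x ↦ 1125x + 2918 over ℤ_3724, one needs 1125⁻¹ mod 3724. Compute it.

2817

Apply the Euclidean algorithm to 3724 and 1125:
3724 = 3·1125 + 349
1125 = 3·349 + 78
349 = 4·78 + 37
78 = 2·37 + 4
37 = 9·4 + 1
4 = 4·1 + 0
gcd = 1, so the inverse exists. Back-substitute:
1 = 37 − 9·4
1 = −9·78 + 19·37
1 = 19·349 − 85·78
1 = −85·1125 + 274·349
1 = 274·3724 − 907·1125
Hence 1125⁻¹ ≡ -907 ≡ 2817 (mod 3724).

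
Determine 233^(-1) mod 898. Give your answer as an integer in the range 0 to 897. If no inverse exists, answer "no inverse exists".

185

gcd(898, 233) by repeated division:
898 = 3*233 + 199
233 = 1*199 + 34
199 = 5*34 + 29
34 = 1*29 + 5
29 = 5*5 + 4
5 = 1*4 + 1
4 = 4*1 + 0
The gcd is 1. Working backward:
1 = 5 − 4
1 = −29 + 6·5
1 = 6·34 − 7·29
1 = −7·199 + 41·34
1 = 41·233 − 48·199
1 = −48·898 + 185·233
So 233·185 ≡ 1 (mod 898).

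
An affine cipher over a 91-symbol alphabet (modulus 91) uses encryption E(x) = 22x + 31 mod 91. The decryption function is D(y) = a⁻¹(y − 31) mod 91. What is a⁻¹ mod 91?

29

Run Euclid on (91, 22):
91 = 4*22 + 3
22 = 7*3 + 1
3 = 3*1 + 0
Since gcd(22, 91) = 1, back-substitute to write 1 as a combination:
1 = 22 − 7·3
1 = −7·91 + 29·22
So 22·29 ≡ 1 (mod 91).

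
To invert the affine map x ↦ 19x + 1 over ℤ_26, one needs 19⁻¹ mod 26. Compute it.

11

gcd(26, 19) by repeated division:
26 = 1·19 + 7
19 = 2·7 + 5
7 = 1·5 + 2
5 = 2·2 + 1
2 = 2·1 + 0
The gcd is 1. Working backward:
1 = 5 − 2·2
1 = −2·7 + 3·5
1 = 3·19 − 8·7
1 = −8·26 + 11·19
So 19·11 ≡ 1 (mod 26).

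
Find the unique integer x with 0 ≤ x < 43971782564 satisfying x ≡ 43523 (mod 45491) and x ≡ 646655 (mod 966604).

18751797651

Write x = 43523 + 45491·k. Then 45491·k ≡ 646655 − 43523 ≡ 603132 (mod 966604).
Need 45491⁻¹ mod 966604. Extended Euclid on (966604, 45491):
966604 = 21×45491 + 11293
45491 = 4×11293 + 319
11293 = 35×319 + 128
319 = 2×128 + 63
128 = 2×63 + 2
63 = 31×2 + 1
2 = 2×1 + 0
Back-substitute:
1 = 63 − 31·2
1 = −31·128 + 63·63
1 = 63·319 − 157·128
1 = −157·11293 + 5558·319
1 = 5558·45491 − 22389·11293
1 = −22389·966604 + 475727·45491
45491⁻¹ ≡ 475727 (mod 966604), so k ≡ 475727·603132 ≡ 412208 (mod 966604).
x = 43523 + 45491·412208 = 18751797651.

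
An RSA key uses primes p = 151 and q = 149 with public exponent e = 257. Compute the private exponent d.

φ(n) = (p−1)(q−1) = 150·148 = 22200.
Need d with 257·d ≡ 1 (mod 22200). Apply the extended Euclidean algorithm:
22200 = 86*257 + 98
257 = 2*98 + 61
98 = 1*61 + 37
61 = 1*37 + 24
37 = 1*24 + 13
24 = 1*13 + 11
13 = 1*11 + 2
11 = 5*2 + 1
2 = 2*1 + 0
Back-substitute:
1 = 11 − 5·2
1 = −5·13 + 6·11
1 = 6·24 − 11·13
1 = −11·37 + 17·24
1 = 17·61 − 28·37
1 = −28·98 + 45·61
1 = 45·257 − 118·98
1 = −118·22200 + 10193·257
So 257·10193 ≡ 1 (mod 22200), hence d = 10193.

10193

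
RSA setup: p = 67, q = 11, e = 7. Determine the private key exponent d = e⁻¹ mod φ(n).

283

φ(n) = (p−1)(q−1) = 66·10 = 660.
Need d with 7·d ≡ 1 (mod 660). Apply the extended Euclidean algorithm:
660 = 94*7 + 2
7 = 3*2 + 1
2 = 2*1 + 0
Back-substitute:
1 = 7 − 3·2
1 = −3·660 + 283·7
So 7·283 ≡ 1 (mod 660), hence d = 283.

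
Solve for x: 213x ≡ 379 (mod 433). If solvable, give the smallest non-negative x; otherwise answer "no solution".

201

First find gcd(213, 433):
433 = 2*213 + 7
213 = 30*7 + 3
7 = 2*3 + 1
3 = 3*1 + 0
gcd = 1, so a unique solution mod 433 exists.
Back-substitute for the Bézout coefficients:
1 = 7 − 2·3
1 = −2·213 + 61·7
1 = 61·433 − 124·213
So 213·(-124) ≡ 1 (mod 433), giving 213⁻¹ ≡ 309.
x ≡ 213⁻¹·379 ≡ 309·379 ≡ 201 (mod 433).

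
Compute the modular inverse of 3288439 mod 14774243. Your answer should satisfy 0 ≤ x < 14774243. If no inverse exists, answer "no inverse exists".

no inverse exists

Compute gcd(3288439, 14774243):
14774243 = 4·3288439 + 1620487
3288439 = 2·1620487 + 47465
1620487 = 34·47465 + 6677
47465 = 7·6677 + 726
6677 = 9·726 + 143
726 = 5·143 + 11
143 = 13·11 + 0
The gcd is 11, not 1, hence no inverse exists.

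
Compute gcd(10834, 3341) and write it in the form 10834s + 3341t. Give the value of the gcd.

Repeated division:
10834 = 3·3341 + 811
3341 = 4·811 + 97
811 = 8·97 + 35
97 = 2·35 + 27
35 = 1·27 + 8
27 = 3·8 + 3
8 = 2·3 + 2
3 = 1·2 + 1
2 = 2·1 + 0
gcd(10834, 3341) = 1.
Express as a combination:
1 = 3 − 2
1 = −8 + 3·3
1 = 3·27 − 10·8
1 = −10·35 + 13·27
1 = 13·97 − 36·35
1 = −36·811 + 301·97
1 = 301·3341 − 1240·811
1 = −1240·10834 + 4021·3341
So 1 = (-1240)·10834 + (4021)·3341.

1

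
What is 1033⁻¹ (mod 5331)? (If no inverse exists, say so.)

Extended Euclidean algorithm:
5331 = 5*1033 + 166
1033 = 6*166 + 37
166 = 4*37 + 18
37 = 2*18 + 1
18 = 18*1 + 0
The gcd is 1. Working backward:
1 = 37 − 2·18
1 = −2·166 + 9·37
1 = 9·1033 − 56·166
1 = −56·5331 + 289·1033
So 1033·289 ≡ 1 (mod 5331).

289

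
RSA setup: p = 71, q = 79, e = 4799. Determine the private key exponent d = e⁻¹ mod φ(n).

φ(n) = (p−1)(q−1) = 70·78 = 5460.
Need d with 4799·d ≡ 1 (mod 5460). Apply the extended Euclidean algorithm:
5460 = 1·4799 + 661
4799 = 7·661 + 172
661 = 3·172 + 145
172 = 1·145 + 27
145 = 5·27 + 10
27 = 2·10 + 7
10 = 1·7 + 3
7 = 2·3 + 1
3 = 3·1 + 0
Back-substitute:
1 = 7 − 2·3
1 = −2·10 + 3·7
1 = 3·27 − 8·10
1 = −8·145 + 43·27
1 = 43·172 − 51·145
1 = −51·661 + 196·172
1 = 196·4799 − 1423·661
1 = −1423·5460 + 1619·4799
So 4799·1619 ≡ 1 (mod 5460), hence d = 1619.

1619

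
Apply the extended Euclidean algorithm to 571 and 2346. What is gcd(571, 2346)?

Euclidean algorithm:
2346 = 4·571 + 62
571 = 9·62 + 13
62 = 4·13 + 10
13 = 1·10 + 3
10 = 3·3 + 1
3 = 3·1 + 0
gcd(571, 2346) = 1.
Express as a combination:
1 = 10 − 3·3
1 = −3·13 + 4·10
1 = 4·62 − 19·13
1 = −19·571 + 175·62
1 = 175·2346 − 719·571
So 1 = (175)·2346 + (-719)·571.

1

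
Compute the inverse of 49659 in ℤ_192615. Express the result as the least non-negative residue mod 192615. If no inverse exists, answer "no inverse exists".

Compute gcd(49659, 192615):
192615 = 3×49659 + 43638
49659 = 1×43638 + 6021
43638 = 7×6021 + 1491
6021 = 4×1491 + 57
1491 = 26×57 + 9
57 = 6×9 + 3
9 = 3×3 + 0
The gcd is 3, not 1, hence no inverse exists.

no inverse exists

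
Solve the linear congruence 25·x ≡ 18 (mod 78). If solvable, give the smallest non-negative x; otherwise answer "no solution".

First find gcd(25, 78):
78 = 3*25 + 3
25 = 8*3 + 1
3 = 3*1 + 0
gcd = 1, so a unique solution mod 78 exists.
Back-substitute for the Bézout coefficients:
1 = 25 − 8·3
1 = −8·78 + 25·25
So 25·(25) ≡ 1 (mod 78), giving 25⁻¹ ≡ 25.
x ≡ 25⁻¹·18 ≡ 25·18 ≡ 60 (mod 78).

60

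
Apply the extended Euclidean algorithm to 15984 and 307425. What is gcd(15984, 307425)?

3

Euclidean algorithm:
307425 = 19×15984 + 3729
15984 = 4×3729 + 1068
3729 = 3×1068 + 525
1068 = 2×525 + 18
525 = 29×18 + 3
18 = 6×3 + 0
gcd(15984, 307425) = 3.
Working backward:
3 = 525 − 29·18
3 = −29·1068 + 59·525
3 = 59·3729 − 206·1068
3 = −206·15984 + 883·3729
3 = 883·307425 − 16983·15984
So 3 = (883)·307425 + (-16983)·15984.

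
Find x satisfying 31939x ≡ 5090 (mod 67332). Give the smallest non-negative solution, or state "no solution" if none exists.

First find gcd(31939, 67332):
67332 = 2×31939 + 3454
31939 = 9×3454 + 853
3454 = 4×853 + 42
853 = 20×42 + 13
42 = 3×13 + 3
13 = 4×3 + 1
3 = 3×1 + 0
gcd = 1, so a unique solution mod 67332 exists.
Back-substitute for the Bézout coefficients:
1 = 13 − 4·3
1 = −4·42 + 13·13
1 = 13·853 − 264·42
1 = −264·3454 + 1069·853
1 = 1069·31939 − 9885·3454
1 = −9885·67332 + 20839·31939
So 31939·(20839) ≡ 1 (mod 67332), giving 31939⁻¹ ≡ 20839.
x ≡ 31939⁻¹·5090 ≡ 20839·5090 ≡ 22610 (mod 67332).

22610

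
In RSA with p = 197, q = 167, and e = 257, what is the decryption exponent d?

φ(n) = (p−1)(q−1) = 196·166 = 32536.
Need d with 257·d ≡ 1 (mod 32536). Apply the extended Euclidean algorithm:
32536 = 126*257 + 154
257 = 1*154 + 103
154 = 1*103 + 51
103 = 2*51 + 1
51 = 51*1 + 0
Back-substitute:
1 = 103 − 2·51
1 = −2·154 + 3·103
1 = 3·257 − 5·154
1 = −5·32536 + 633·257
So 257·633 ≡ 1 (mod 32536), hence d = 633.

633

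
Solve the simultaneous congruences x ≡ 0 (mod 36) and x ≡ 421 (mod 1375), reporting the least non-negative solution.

Write x = 0 + 36·k. Then 36·k ≡ 421 − 0 ≡ 421 (mod 1375).
Need 36⁻¹ mod 1375. Extended Euclid on (1375, 36):
1375 = 38×36 + 7
36 = 5×7 + 1
7 = 7×1 + 0
Back-substitute:
1 = 36 − 5·7
1 = −5·1375 + 191·36
36⁻¹ ≡ 191 (mod 1375), so k ≡ 191·421 ≡ 661 (mod 1375).
x = 0 + 36·661 = 23796.

23796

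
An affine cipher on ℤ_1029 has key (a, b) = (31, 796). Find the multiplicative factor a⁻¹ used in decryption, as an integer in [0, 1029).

Run Euclid on (1029, 31):
1029 = 33*31 + 6
31 = 5*6 + 1
6 = 6*1 + 0
gcd = 1, so the inverse exists. Back-substitute:
1 = 31 − 5·6
1 = −5·1029 + 166·31
So 31·166 ≡ 1 (mod 1029).

166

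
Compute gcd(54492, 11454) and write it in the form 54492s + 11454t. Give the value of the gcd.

6

Euclidean algorithm:
54492 = 4*11454 + 8676
11454 = 1*8676 + 2778
8676 = 3*2778 + 342
2778 = 8*342 + 42
342 = 8*42 + 6
42 = 7*6 + 0
gcd(54492, 11454) = 6.
Express as a combination:
6 = 342 − 8·42
6 = −8·2778 + 65·342
6 = 65·8676 − 203·2778
6 = −203·11454 + 268·8676
6 = 268·54492 − 1275·11454
So 6 = (268)·54492 + (-1275)·11454.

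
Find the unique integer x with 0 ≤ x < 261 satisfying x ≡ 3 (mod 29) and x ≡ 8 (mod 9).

Write x = 3 + 29·k. Then 29·k ≡ 8 − 3 ≡ 5 (mod 9).
Need 29⁻¹ mod 9. Extended Euclid on (9, 2):
9 = 4·2 + 1
2 = 2·1 + 0
Back-substitute:
1 = 9 − 4·2
29⁻¹ ≡ 5 (mod 9), so k ≡ 5·5 ≡ 7 (mod 9).
x = 3 + 29·7 = 206.

206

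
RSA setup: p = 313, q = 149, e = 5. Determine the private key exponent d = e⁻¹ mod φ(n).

φ(n) = (p−1)(q−1) = 312·148 = 46176.
Need d with 5·d ≡ 1 (mod 46176). Apply the extended Euclidean algorithm:
46176 = 9235×5 + 1
5 = 5×1 + 0
Back-substitute:
1 = 46176 − 9235·5
So 5·(-9235) ≡ 1 (mod 46176), hence d ≡ -9235 ≡ 36941 (mod 46176).

36941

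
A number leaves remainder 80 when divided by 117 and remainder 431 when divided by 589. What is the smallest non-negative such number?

431

Write x = 80 + 117·k. Then 117·k ≡ 431 − 80 ≡ 351 (mod 589).
Need 117⁻¹ mod 589. Extended Euclid on (589, 117):
589 = 5×117 + 4
117 = 29×4 + 1
4 = 4×1 + 0
Back-substitute:
1 = 117 − 29·4
1 = −29·589 + 146·117
117⁻¹ ≡ 146 (mod 589), so k ≡ 146·351 ≡ 3 (mod 589).
x = 80 + 117·3 = 431.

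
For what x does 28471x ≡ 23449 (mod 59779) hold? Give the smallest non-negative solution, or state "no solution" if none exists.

30326

First find gcd(28471, 59779):
59779 = 2·28471 + 2837
28471 = 10·2837 + 101
2837 = 28·101 + 9
101 = 11·9 + 2
9 = 4·2 + 1
2 = 2·1 + 0
gcd = 1, so a unique solution mod 59779 exists.
Back-substitute for the Bézout coefficients:
1 = 9 − 4·2
1 = −4·101 + 45·9
1 = 45·2837 − 1264·101
1 = −1264·28471 + 12685·2837
1 = 12685·59779 − 26634·28471
So 28471·(-26634) ≡ 1 (mod 59779), giving 28471⁻¹ ≡ 33145.
x ≡ 28471⁻¹·23449 ≡ 33145·23449 ≡ 30326 (mod 59779).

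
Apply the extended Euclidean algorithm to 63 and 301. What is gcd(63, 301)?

Repeated division:
301 = 4·63 + 49
63 = 1·49 + 14
49 = 3·14 + 7
14 = 2·7 + 0
gcd(63, 301) = 7.
Back-substituting:
7 = 49 − 3·14
7 = −3·63 + 4·49
7 = 4·301 − 19·63
So 7 = (4)·301 + (-19)·63.

7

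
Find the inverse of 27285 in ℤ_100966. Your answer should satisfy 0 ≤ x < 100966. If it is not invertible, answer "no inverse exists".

67603

Apply the Euclidean algorithm to 100966 and 27285:
100966 = 3·27285 + 19111
27285 = 1·19111 + 8174
19111 = 2·8174 + 2763
8174 = 2·2763 + 2648
2763 = 1·2648 + 115
2648 = 23·115 + 3
115 = 38·3 + 1
3 = 3·1 + 0
gcd = 1, so the inverse exists. Back-substitute:
1 = 115 − 38·3
1 = −38·2648 + 875·115
1 = 875·2763 − 913·2648
1 = −913·8174 + 2701·2763
1 = 2701·19111 − 6315·8174
1 = −6315·27285 + 9016·19111
1 = 9016·100966 − 33363·27285
So 27285·(-33363) ≡ 1 (mod 100966), and -33363 ≡ 67603 (mod 100966).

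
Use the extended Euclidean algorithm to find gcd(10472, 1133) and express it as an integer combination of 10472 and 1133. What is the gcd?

11

Apply Euclid's algorithm to 10472 and 1133:
10472 = 9×1133 + 275
1133 = 4×275 + 33
275 = 8×33 + 11
33 = 3×11 + 0
gcd(10472, 1133) = 11.
Back-substituting:
11 = 275 − 8·33
11 = −8·1133 + 33·275
11 = 33·10472 − 305·1133
So 11 = (33)·10472 + (-305)·1133.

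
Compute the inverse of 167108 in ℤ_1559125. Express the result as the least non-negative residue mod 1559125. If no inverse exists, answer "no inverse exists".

1391772

Run Euclid on (1559125, 167108):
1559125 = 9·167108 + 55153
167108 = 3·55153 + 1649
55153 = 33·1649 + 736
1649 = 2·736 + 177
736 = 4·177 + 28
177 = 6·28 + 9
28 = 3·9 + 1
9 = 9·1 + 0
Since gcd(167108, 1559125) = 1, back-substitute to write 1 as a combination:
1 = 28 − 3·9
1 = −3·177 + 19·28
1 = 19·736 − 79·177
1 = −79·1649 + 177·736
1 = 177·55153 − 5920·1649
1 = −5920·167108 + 17937·55153
1 = 17937·1559125 − 167353·167108
Thus 167108·(-167353) ≡ 1 (mod 1559125); reducing, -167353 mod 1559125 = 1391772.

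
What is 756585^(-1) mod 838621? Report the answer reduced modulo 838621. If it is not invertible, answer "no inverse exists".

399632

Extended Euclidean algorithm:
838621 = 1×756585 + 82036
756585 = 9×82036 + 18261
82036 = 4×18261 + 8992
18261 = 2×8992 + 277
8992 = 32×277 + 128
277 = 2×128 + 21
128 = 6×21 + 2
21 = 10×2 + 1
2 = 2×1 + 0
gcd = 1, so the inverse exists. Back-substitute:
1 = 21 − 10·2
1 = −10·128 + 61·21
1 = 61·277 − 132·128
1 = −132·8992 + 4285·277
1 = 4285·18261 − 8702·8992
1 = −8702·82036 + 39093·18261
1 = 39093·756585 − 360539·82036
1 = −360539·838621 + 399632·756585
So 756585·399632 ≡ 1 (mod 838621).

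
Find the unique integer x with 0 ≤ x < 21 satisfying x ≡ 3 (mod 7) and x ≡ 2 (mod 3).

17

Write x = 3 + 7·k. Then 7·k ≡ 2 − 3 ≡ 2 (mod 3).
Need 7⁻¹ mod 3. Extended Euclid on (3, 1):
3 = 3·1 + 0
7⁻¹ ≡ 1 (mod 3), so k ≡ 1·2 ≡ 2 (mod 3).
x = 3 + 7·2 = 17.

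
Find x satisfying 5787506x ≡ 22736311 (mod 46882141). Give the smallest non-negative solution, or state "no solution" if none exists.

First find gcd(5787506, 46882141):
46882141 = 8·5787506 + 582093
5787506 = 9·582093 + 548669
582093 = 1·548669 + 33424
548669 = 16·33424 + 13885
33424 = 2·13885 + 5654
13885 = 2·5654 + 2577
5654 = 2·2577 + 500
2577 = 5·500 + 77
500 = 6·77 + 38
77 = 2·38 + 1
38 = 38·1 + 0
gcd = 1, so a unique solution mod 46882141 exists.
Back-substitute for the Bézout coefficients:
1 = 77 − 2·38
1 = −2·500 + 13·77
1 = 13·2577 − 67·500
1 = −67·5654 + 147·2577
1 = 147·13885 − 361·5654
1 = −361·33424 + 869·13885
1 = 869·548669 − 14265·33424
1 = −14265·582093 + 15134·548669
1 = 15134·5787506 − 150471·582093
1 = −150471·46882141 + 1218902·5787506
So 5787506·(1218902) ≡ 1 (mod 46882141), giving 5787506⁻¹ ≡ 1218902.
x ≡ 5787506⁻¹·22736311 ≡ 1218902·22736311 ≡ 35587615 (mod 46882141).

35587615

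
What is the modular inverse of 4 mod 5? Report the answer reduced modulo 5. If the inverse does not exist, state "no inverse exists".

4

gcd(5, 4) by repeated division:
5 = 1*4 + 1
4 = 4*1 + 0
Since gcd(4, 5) = 1, back-substitute to write 1 as a combination:
1 = 5 − 4
Thus 4·(-1) ≡ 1 (mod 5); reducing, -1 mod 5 = 4.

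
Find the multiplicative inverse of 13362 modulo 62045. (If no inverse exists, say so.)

60183

gcd(62045, 13362) by repeated division:
62045 = 4×13362 + 8597
13362 = 1×8597 + 4765
8597 = 1×4765 + 3832
4765 = 1×3832 + 933
3832 = 4×933 + 100
933 = 9×100 + 33
100 = 3×33 + 1
33 = 33×1 + 0
The gcd is 1. Working backward:
1 = 100 − 3·33
1 = −3·933 + 28·100
1 = 28·3832 − 115·933
1 = −115·4765 + 143·3832
1 = 143·8597 − 258·4765
1 = −258·13362 + 401·8597
1 = 401·62045 − 1862·13362
Thus 13362·(-1862) ≡ 1 (mod 62045); reducing, -1862 mod 62045 = 60183.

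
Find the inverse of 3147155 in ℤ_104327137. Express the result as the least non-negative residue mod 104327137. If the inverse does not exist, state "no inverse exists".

Run Euclid on (104327137, 3147155):
104327137 = 33×3147155 + 471022
3147155 = 6×471022 + 321023
471022 = 1×321023 + 149999
321023 = 2×149999 + 21025
149999 = 7×21025 + 2824
21025 = 7×2824 + 1257
2824 = 2×1257 + 310
1257 = 4×310 + 17
310 = 18×17 + 4
17 = 4×4 + 1
4 = 4×1 + 0
gcd = 1, so the inverse exists. Back-substitute:
1 = 17 − 4·4
1 = −4·310 + 73·17
1 = 73·1257 − 296·310
1 = −296·2824 + 665·1257
1 = 665·21025 − 4951·2824
1 = −4951·149999 + 35322·21025
1 = 35322·321023 − 75595·149999
1 = −75595·471022 + 110917·321023
1 = 110917·3147155 − 741097·471022
1 = −741097·104327137 + 24567118·3147155
So 3147155·24567118 ≡ 1 (mod 104327137).

24567118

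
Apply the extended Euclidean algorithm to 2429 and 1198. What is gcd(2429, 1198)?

Repeated division:
2429 = 2·1198 + 33
1198 = 36·33 + 10
33 = 3·10 + 3
10 = 3·3 + 1
3 = 3·1 + 0
gcd(2429, 1198) = 1.
Back-substituting:
1 = 10 − 3·3
1 = −3·33 + 10·10
1 = 10·1198 − 363·33
1 = −363·2429 + 736·1198
So 1 = (-363)·2429 + (736)·1198.

1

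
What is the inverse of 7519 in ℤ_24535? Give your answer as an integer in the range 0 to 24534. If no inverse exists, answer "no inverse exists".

7554

Extended Euclidean algorithm:
24535 = 3·7519 + 1978
7519 = 3·1978 + 1585
1978 = 1·1585 + 393
1585 = 4·393 + 13
393 = 30·13 + 3
13 = 4·3 + 1
3 = 3·1 + 0
gcd = 1, so the inverse exists. Back-substitute:
1 = 13 − 4·3
1 = −4·393 + 121·13
1 = 121·1585 − 488·393
1 = −488·1978 + 609·1585
1 = 609·7519 − 2315·1978
1 = −2315·24535 + 7554·7519
So 7519·7554 ≡ 1 (mod 24535).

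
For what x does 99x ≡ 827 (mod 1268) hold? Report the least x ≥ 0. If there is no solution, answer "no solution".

1033

First find gcd(99, 1268):
1268 = 12·99 + 80
99 = 1·80 + 19
80 = 4·19 + 4
19 = 4·4 + 3
4 = 1·3 + 1
3 = 3·1 + 0
gcd = 1, so a unique solution mod 1268 exists.
Back-substitute for the Bézout coefficients:
1 = 4 − 3
1 = −19 + 5·4
1 = 5·80 − 21·19
1 = −21·99 + 26·80
1 = 26·1268 − 333·99
So 99·(-333) ≡ 1 (mod 1268), giving 99⁻¹ ≡ 935.
x ≡ 99⁻¹·827 ≡ 935·827 ≡ 1033 (mod 1268).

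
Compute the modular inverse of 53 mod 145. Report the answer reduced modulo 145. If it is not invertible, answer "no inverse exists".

52

gcd(145, 53) by repeated division:
145 = 2·53 + 39
53 = 1·39 + 14
39 = 2·14 + 11
14 = 1·11 + 3
11 = 3·3 + 2
3 = 1·2 + 1
2 = 2·1 + 0
Since gcd(53, 145) = 1, back-substitute to write 1 as a combination:
1 = 3 − 2
1 = −11 + 4·3
1 = 4·14 − 5·11
1 = −5·39 + 14·14
1 = 14·53 − 19·39
1 = −19·145 + 52·53
So 53·52 ≡ 1 (mod 145).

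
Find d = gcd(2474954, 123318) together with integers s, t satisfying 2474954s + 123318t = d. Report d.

Euclidean algorithm:
2474954 = 20·123318 + 8594
123318 = 14·8594 + 3002
8594 = 2·3002 + 2590
3002 = 1·2590 + 412
2590 = 6·412 + 118
412 = 3·118 + 58
118 = 2·58 + 2
58 = 29·2 + 0
gcd(2474954, 123318) = 2.
Back-substituting:
2 = 118 − 2·58
2 = −2·412 + 7·118
2 = 7·2590 − 44·412
2 = −44·3002 + 51·2590
2 = 51·8594 − 146·3002
2 = −146·123318 + 2095·8594
2 = 2095·2474954 − 42046·123318
So 2 = (2095)·2474954 + (-42046)·123318.

2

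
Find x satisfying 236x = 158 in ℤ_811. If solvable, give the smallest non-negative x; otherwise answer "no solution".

145

First find gcd(236, 811):
811 = 3·236 + 103
236 = 2·103 + 30
103 = 3·30 + 13
30 = 2·13 + 4
13 = 3·4 + 1
4 = 4·1 + 0
gcd = 1, so a unique solution mod 811 exists.
Back-substitute for the Bézout coefficients:
1 = 13 − 3·4
1 = −3·30 + 7·13
1 = 7·103 − 24·30
1 = −24·236 + 55·103
1 = 55·811 − 189·236
So 236·(-189) ≡ 1 (mod 811), giving 236⁻¹ ≡ 622.
x ≡ 236⁻¹·158 ≡ 622·158 ≡ 145 (mod 811).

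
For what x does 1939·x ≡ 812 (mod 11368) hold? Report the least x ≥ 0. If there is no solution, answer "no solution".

1044

First find gcd(1939, 11368):
11368 = 5·1939 + 1673
1939 = 1·1673 + 266
1673 = 6·266 + 77
266 = 3·77 + 35
77 = 2·35 + 7
35 = 5·7 + 0
gcd = 7 and 7 | 812, so solutions exist. Divide through by 7: 277x ≡ 116 (mod 1624).
Now find 277⁻¹ mod 1624:
1624 = 5×277 + 239
277 = 1×239 + 38
239 = 6×38 + 11
38 = 3×11 + 5
11 = 2×5 + 1
5 = 5×1 + 0
Back-substitute:
1 = 11 − 2·5
1 = −2·38 + 7·11
1 = 7·239 − 44·38
1 = −44·277 + 51·239
1 = 51·1624 − 299·277
So 277·(-299) ≡ 1 (mod 1624), i.e. 277⁻¹ ≡ 1325.
Then x ≡ 1325·116 ≡ 1044 (mod 1624); the smallest non-negative solution is x = 1044.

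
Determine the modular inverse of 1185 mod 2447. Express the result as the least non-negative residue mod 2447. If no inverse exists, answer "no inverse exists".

572

Apply the Euclidean algorithm to 2447 and 1185:
2447 = 2×1185 + 77
1185 = 15×77 + 30
77 = 2×30 + 17
30 = 1×17 + 13
17 = 1×13 + 4
13 = 3×4 + 1
4 = 4×1 + 0
gcd = 1, so the inverse exists. Back-substitute:
1 = 13 − 3·4
1 = −3·17 + 4·13
1 = 4·30 − 7·17
1 = −7·77 + 18·30
1 = 18·1185 − 277·77
1 = −277·2447 + 572·1185
So 1185·572 ≡ 1 (mod 2447).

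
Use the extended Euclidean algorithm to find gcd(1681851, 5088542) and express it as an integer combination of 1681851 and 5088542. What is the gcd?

1

Repeated division:
5088542 = 3×1681851 + 42989
1681851 = 39×42989 + 5280
42989 = 8×5280 + 749
5280 = 7×749 + 37
749 = 20×37 + 9
37 = 4×9 + 1
9 = 9×1 + 0
gcd(1681851, 5088542) = 1.
Express as a combination:
1 = 37 − 4·9
1 = −4·749 + 81·37
1 = 81·5280 − 571·749
1 = −571·42989 + 4649·5280
1 = 4649·1681851 − 181882·42989
1 = −181882·5088542 + 550295·1681851
So 1 = (-181882)·5088542 + (550295)·1681851.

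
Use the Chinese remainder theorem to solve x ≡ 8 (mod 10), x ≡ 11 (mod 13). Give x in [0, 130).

Write x = 8 + 10·k. Then 10·k ≡ 11 − 8 ≡ 3 (mod 13).
Need 10⁻¹ mod 13. Extended Euclid on (13, 10):
13 = 1·10 + 3
10 = 3·3 + 1
3 = 3·1 + 0
Back-substitute:
1 = 10 − 3·3
1 = −3·13 + 4·10
10⁻¹ ≡ 4 (mod 13), so k ≡ 4·3 ≡ 12 (mod 13).
x = 8 + 10·12 = 128.

128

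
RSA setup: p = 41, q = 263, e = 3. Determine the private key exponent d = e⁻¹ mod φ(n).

φ(n) = (p−1)(q−1) = 40·262 = 10480.
Need d with 3·d ≡ 1 (mod 10480). Apply the extended Euclidean algorithm:
10480 = 3493×3 + 1
3 = 3×1 + 0
Back-substitute:
1 = 10480 − 3493·3
So 3·(-3493) ≡ 1 (mod 10480), hence d ≡ -3493 ≡ 6987 (mod 10480).

6987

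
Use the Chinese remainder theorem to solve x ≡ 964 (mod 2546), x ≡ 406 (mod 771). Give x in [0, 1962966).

Write x = 964 + 2546·k. Then 2546·k ≡ 406 − 964 ≡ 213 (mod 771).
Need 2546⁻¹ mod 771. Extended Euclid on (771, 233):
771 = 3×233 + 72
233 = 3×72 + 17
72 = 4×17 + 4
17 = 4×4 + 1
4 = 4×1 + 0
Back-substitute:
1 = 17 − 4·4
1 = −4·72 + 17·17
1 = 17·233 − 55·72
1 = −55·771 + 182·233
2546⁻¹ ≡ 182 (mod 771), so k ≡ 182·213 ≡ 216 (mod 771).
x = 964 + 2546·216 = 550900.

550900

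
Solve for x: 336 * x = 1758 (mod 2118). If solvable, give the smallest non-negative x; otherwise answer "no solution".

125

First find gcd(336, 2118):
2118 = 6·336 + 102
336 = 3·102 + 30
102 = 3·30 + 12
30 = 2·12 + 6
12 = 2·6 + 0
gcd = 6 and 6 | 1758, so solutions exist. Divide through by 6: 56x ≡ 293 (mod 353).
Now find 56⁻¹ mod 353:
353 = 6*56 + 17
56 = 3*17 + 5
17 = 3*5 + 2
5 = 2*2 + 1
2 = 2*1 + 0
Back-substitute:
1 = 5 − 2·2
1 = −2·17 + 7·5
1 = 7·56 − 23·17
1 = −23·353 + 145·56
So 56⁻¹ ≡ 145 (mod 353).
Then x ≡ 145·293 ≡ 125 (mod 353); the smallest non-negative solution is x = 125.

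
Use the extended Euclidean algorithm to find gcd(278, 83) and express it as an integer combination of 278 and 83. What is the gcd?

Euclidean algorithm:
278 = 3·83 + 29
83 = 2·29 + 25
29 = 1·25 + 4
25 = 6·4 + 1
4 = 4·1 + 0
gcd(278, 83) = 1.
Back-substituting:
1 = 25 − 6·4
1 = −6·29 + 7·25
1 = 7·83 − 20·29
1 = −20·278 + 67·83
So 1 = (-20)·278 + (67)·83.

1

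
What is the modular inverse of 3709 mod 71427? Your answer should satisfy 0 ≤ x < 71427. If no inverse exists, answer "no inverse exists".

9937

Apply the Euclidean algorithm to 71427 and 3709:
71427 = 19×3709 + 956
3709 = 3×956 + 841
956 = 1×841 + 115
841 = 7×115 + 36
115 = 3×36 + 7
36 = 5×7 + 1
7 = 7×1 + 0
gcd = 1, so the inverse exists. Back-substitute:
1 = 36 − 5·7
1 = −5·115 + 16·36
1 = 16·841 − 117·115
1 = −117·956 + 133·841
1 = 133·3709 − 516·956
1 = −516·71427 + 9937·3709
So 3709·9937 ≡ 1 (mod 71427).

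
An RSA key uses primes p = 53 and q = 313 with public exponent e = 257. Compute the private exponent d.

6881

φ(n) = (p−1)(q−1) = 52·312 = 16224.
Need d with 257·d ≡ 1 (mod 16224). Apply the extended Euclidean algorithm:
16224 = 63*257 + 33
257 = 7*33 + 26
33 = 1*26 + 7
26 = 3*7 + 5
7 = 1*5 + 2
5 = 2*2 + 1
2 = 2*1 + 0
Back-substitute:
1 = 5 − 2·2
1 = −2·7 + 3·5
1 = 3·26 − 11·7
1 = −11·33 + 14·26
1 = 14·257 − 109·33
1 = −109·16224 + 6881·257
So 257·6881 ≡ 1 (mod 16224), hence d = 6881.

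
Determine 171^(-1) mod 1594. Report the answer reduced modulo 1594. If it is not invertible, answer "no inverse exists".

Run Euclid on (1594, 171):
1594 = 9*171 + 55
171 = 3*55 + 6
55 = 9*6 + 1
6 = 6*1 + 0
gcd = 1, so the inverse exists. Back-substitute:
1 = 55 − 9·6
1 = −9·171 + 28·55
1 = 28·1594 − 261·171
So 171·(-261) ≡ 1 (mod 1594), and -261 ≡ 1333 (mod 1594).

1333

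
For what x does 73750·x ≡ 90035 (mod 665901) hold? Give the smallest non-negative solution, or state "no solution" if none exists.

532406

First find gcd(73750, 665901):
665901 = 9·73750 + 2151
73750 = 34·2151 + 616
2151 = 3·616 + 303
616 = 2·303 + 10
303 = 30·10 + 3
10 = 3·3 + 1
3 = 3·1 + 0
gcd = 1, so a unique solution mod 665901 exists.
Back-substitute for the Bézout coefficients:
1 = 10 − 3·3
1 = −3·303 + 91·10
1 = 91·616 − 185·303
1 = −185·2151 + 646·616
1 = 646·73750 − 22149·2151
1 = −22149·665901 + 199987·73750
So 73750·(199987) ≡ 1 (mod 665901), giving 73750⁻¹ ≡ 199987.
x ≡ 73750⁻¹·90035 ≡ 199987·90035 ≡ 532406 (mod 665901).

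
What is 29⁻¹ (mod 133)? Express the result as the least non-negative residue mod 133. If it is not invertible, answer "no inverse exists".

Extended Euclidean algorithm:
133 = 4·29 + 17
29 = 1·17 + 12
17 = 1·12 + 5
12 = 2·5 + 2
5 = 2·2 + 1
2 = 2·1 + 0
Since gcd(29, 133) = 1, back-substitute to write 1 as a combination:
1 = 5 − 2·2
1 = −2·12 + 5·5
1 = 5·17 − 7·12
1 = −7·29 + 12·17
1 = 12·133 − 55·29
Thus 29·(-55) ≡ 1 (mod 133); reducing, -55 mod 133 = 78.

78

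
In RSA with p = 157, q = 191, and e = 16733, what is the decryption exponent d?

28997

φ(n) = (p−1)(q−1) = 156·190 = 29640.
Need d with 16733·d ≡ 1 (mod 29640). Apply the extended Euclidean algorithm:
29640 = 1×16733 + 12907
16733 = 1×12907 + 3826
12907 = 3×3826 + 1429
3826 = 2×1429 + 968
1429 = 1×968 + 461
968 = 2×461 + 46
461 = 10×46 + 1
46 = 46×1 + 0
Back-substitute:
1 = 461 − 10·46
1 = −10·968 + 21·461
1 = 21·1429 − 31·968
1 = −31·3826 + 83·1429
1 = 83·12907 − 280·3826
1 = −280·16733 + 363·12907
1 = 363·29640 − 643·16733
So 16733·(-643) ≡ 1 (mod 29640), hence d ≡ -643 ≡ 28997 (mod 29640).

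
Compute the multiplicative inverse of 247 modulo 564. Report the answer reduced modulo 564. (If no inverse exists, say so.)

427

Apply the Euclidean algorithm to 564 and 247:
564 = 2*247 + 70
247 = 3*70 + 37
70 = 1*37 + 33
37 = 1*33 + 4
33 = 8*4 + 1
4 = 4*1 + 0
gcd = 1, so the inverse exists. Back-substitute:
1 = 33 − 8·4
1 = −8·37 + 9·33
1 = 9·70 − 17·37
1 = −17·247 + 60·70
1 = 60·564 − 137·247
So 247·(-137) ≡ 1 (mod 564), and -137 ≡ 427 (mod 564).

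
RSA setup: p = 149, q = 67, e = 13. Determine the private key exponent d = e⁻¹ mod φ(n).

φ(n) = (p−1)(q−1) = 148·66 = 9768.
Need d with 13·d ≡ 1 (mod 9768). Apply the extended Euclidean algorithm:
9768 = 751*13 + 5
13 = 2*5 + 3
5 = 1*3 + 2
3 = 1*2 + 1
2 = 2*1 + 0
Back-substitute:
1 = 3 − 2
1 = −5 + 2·3
1 = 2·13 − 5·5
1 = −5·9768 + 3757·13
So 13·3757 ≡ 1 (mod 9768), hence d = 3757.

3757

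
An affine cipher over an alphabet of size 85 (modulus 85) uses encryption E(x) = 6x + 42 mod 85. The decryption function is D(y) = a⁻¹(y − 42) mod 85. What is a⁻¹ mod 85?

Extended Euclidean algorithm:
85 = 14×6 + 1
6 = 6×1 + 0
gcd = 1, so the inverse exists. Back-substitute:
1 = 85 − 14·6
So 6·(-14) ≡ 1 (mod 85), and -14 ≡ 71 (mod 85).

71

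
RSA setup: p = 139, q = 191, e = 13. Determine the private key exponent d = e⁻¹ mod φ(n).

φ(n) = (p−1)(q−1) = 138·190 = 26220.
Need d with 13·d ≡ 1 (mod 26220). Apply the extended Euclidean algorithm:
26220 = 2016·13 + 12
13 = 1·12 + 1
12 = 12·1 + 0
Back-substitute:
1 = 13 − 12
1 = −26220 + 2017·13
So 13·2017 ≡ 1 (mod 26220), hence d = 2017.

2017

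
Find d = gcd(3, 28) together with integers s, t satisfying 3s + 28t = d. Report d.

1

Euclidean algorithm:
28 = 9×3 + 1
3 = 3×1 + 0
gcd(3, 28) = 1.
Express as a combination:
1 = 28 − 9·3
So 1 = (1)·28 + (-9)·3.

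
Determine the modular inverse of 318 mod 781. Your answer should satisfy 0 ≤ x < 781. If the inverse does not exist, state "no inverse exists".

307

gcd(781, 318) by repeated division:
781 = 2*318 + 145
318 = 2*145 + 28
145 = 5*28 + 5
28 = 5*5 + 3
5 = 1*3 + 2
3 = 1*2 + 1
2 = 2*1 + 0
The gcd is 1. Working backward:
1 = 3 − 2
1 = −5 + 2·3
1 = 2·28 − 11·5
1 = −11·145 + 57·28
1 = 57·318 − 125·145
1 = −125·781 + 307·318
So 318·307 ≡ 1 (mod 781).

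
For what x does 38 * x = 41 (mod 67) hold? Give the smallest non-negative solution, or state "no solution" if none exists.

24

First find gcd(38, 67):
67 = 1*38 + 29
38 = 1*29 + 9
29 = 3*9 + 2
9 = 4*2 + 1
2 = 2*1 + 0
gcd = 1, so a unique solution mod 67 exists.
Back-substitute for the Bézout coefficients:
1 = 9 − 4·2
1 = −4·29 + 13·9
1 = 13·38 − 17·29
1 = −17·67 + 30·38
So 38·(30) ≡ 1 (mod 67), giving 38⁻¹ ≡ 30.
x ≡ 38⁻¹·41 ≡ 30·41 ≡ 24 (mod 67).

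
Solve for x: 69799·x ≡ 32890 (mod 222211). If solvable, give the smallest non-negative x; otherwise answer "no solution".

First find gcd(69799, 222211):
222211 = 3·69799 + 12814
69799 = 5·12814 + 5729
12814 = 2·5729 + 1356
5729 = 4·1356 + 305
1356 = 4·305 + 136
305 = 2·136 + 33
136 = 4·33 + 4
33 = 8·4 + 1
4 = 4·1 + 0
gcd = 1, so a unique solution mod 222211 exists.
Back-substitute for the Bézout coefficients:
1 = 33 − 8·4
1 = −8·136 + 33·33
1 = 33·305 − 74·136
1 = −74·1356 + 329·305
1 = 329·5729 − 1390·1356
1 = −1390·12814 + 3109·5729
1 = 3109·69799 − 16935·12814
1 = −16935·222211 + 53914·69799
So 69799·(53914) ≡ 1 (mod 222211), giving 69799⁻¹ ≡ 53914.
x ≡ 69799⁻¹·32890 ≡ 53914·32890 ≡ 209891 (mod 222211).

209891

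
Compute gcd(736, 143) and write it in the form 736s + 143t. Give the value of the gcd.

1

Euclidean algorithm:
736 = 5*143 + 21
143 = 6*21 + 17
21 = 1*17 + 4
17 = 4*4 + 1
4 = 4*1 + 0
gcd(736, 143) = 1.
Back-substituting:
1 = 17 − 4·4
1 = −4·21 + 5·17
1 = 5·143 − 34·21
1 = −34·736 + 175·143
So 1 = (-34)·736 + (175)·143.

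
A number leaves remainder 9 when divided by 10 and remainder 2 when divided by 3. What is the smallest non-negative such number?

29

Write x = 9 + 10·k. Then 10·k ≡ 2 − 9 ≡ 2 (mod 3).
Need 10⁻¹ mod 3. Extended Euclid on (3, 1):
3 = 3·1 + 0
10⁻¹ ≡ 1 (mod 3), so k ≡ 1·2 ≡ 2 (mod 3).
x = 9 + 10·2 = 29.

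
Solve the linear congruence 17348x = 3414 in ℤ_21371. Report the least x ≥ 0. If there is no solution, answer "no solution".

First find gcd(17348, 21371):
21371 = 1*17348 + 4023
17348 = 4*4023 + 1256
4023 = 3*1256 + 255
1256 = 4*255 + 236
255 = 1*236 + 19
236 = 12*19 + 8
19 = 2*8 + 3
8 = 2*3 + 2
3 = 1*2 + 1
2 = 2*1 + 0
gcd = 1, so a unique solution mod 21371 exists.
Back-substitute for the Bézout coefficients:
1 = 3 − 2
1 = −8 + 3·3
1 = 3·19 − 7·8
1 = −7·236 + 87·19
1 = 87·255 − 94·236
1 = −94·1256 + 463·255
1 = 463·4023 − 1483·1256
1 = −1483·17348 + 6395·4023
1 = 6395·21371 − 7878·17348
So 17348·(-7878) ≡ 1 (mod 21371), giving 17348⁻¹ ≡ 13493.
x ≡ 17348⁻¹·3414 ≡ 13493·3414 ≡ 10597 (mod 21371).

10597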